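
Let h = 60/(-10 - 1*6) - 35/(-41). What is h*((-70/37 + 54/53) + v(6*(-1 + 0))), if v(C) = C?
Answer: 3201025/160802 ≈ 19.907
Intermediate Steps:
h = -475/164 (h = 60/(-10 - 6) - 35*(-1/41) = 60/(-16) + 35/41 = 60*(-1/16) + 35/41 = -15/4 + 35/41 = -475/164 ≈ -2.8963)
h*((-70/37 + 54/53) + v(6*(-1 + 0))) = -475*((-70/37 + 54/53) + 6*(-1 + 0))/164 = -475*((-70*1/37 + 54*(1/53)) + 6*(-1))/164 = -475*((-70/37 + 54/53) - 6)/164 = -475*(-1712/1961 - 6)/164 = -475/164*(-13478/1961) = 3201025/160802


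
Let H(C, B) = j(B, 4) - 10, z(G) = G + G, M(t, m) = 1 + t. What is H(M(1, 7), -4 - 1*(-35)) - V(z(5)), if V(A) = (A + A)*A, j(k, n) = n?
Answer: -206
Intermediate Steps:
z(G) = 2*G
H(C, B) = -6 (H(C, B) = 4 - 10 = -6)
V(A) = 2*A**2 (V(A) = (2*A)*A = 2*A**2)
H(M(1, 7), -4 - 1*(-35)) - V(z(5)) = -6 - 2*(2*5)**2 = -6 - 2*10**2 = -6 - 2*100 = -6 - 1*200 = -6 - 200 = -206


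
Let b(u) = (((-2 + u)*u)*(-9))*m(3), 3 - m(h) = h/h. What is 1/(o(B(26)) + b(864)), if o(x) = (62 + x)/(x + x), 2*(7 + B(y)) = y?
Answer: -3/40217455 ≈ -7.4594e-8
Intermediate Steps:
B(y) = -7 + y/2
m(h) = 2 (m(h) = 3 - h/h = 3 - 1*1 = 3 - 1 = 2)
o(x) = (62 + x)/(2*x) (o(x) = (62 + x)/((2*x)) = (62 + x)*(1/(2*x)) = (62 + x)/(2*x))
b(u) = -18*u*(-2 + u) (b(u) = (((-2 + u)*u)*(-9))*2 = ((u*(-2 + u))*(-9))*2 = -9*u*(-2 + u)*2 = -18*u*(-2 + u))
1/(o(B(26)) + b(864)) = 1/((62 + (-7 + (½)*26))/(2*(-7 + (½)*26)) + 18*864*(2 - 1*864)) = 1/((62 + (-7 + 13))/(2*(-7 + 13)) + 18*864*(2 - 864)) = 1/((½)*(62 + 6)/6 + 18*864*(-862)) = 1/((½)*(⅙)*68 - 13405824) = 1/(17/3 - 13405824) = 1/(-40217455/3) = -3/40217455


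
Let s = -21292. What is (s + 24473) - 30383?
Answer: -27202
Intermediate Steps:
(s + 24473) - 30383 = (-21292 + 24473) - 30383 = 3181 - 30383 = -27202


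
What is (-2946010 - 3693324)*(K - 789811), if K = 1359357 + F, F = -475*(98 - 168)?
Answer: -4002163977864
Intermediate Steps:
F = 33250 (F = -475*(-70) = 33250)
K = 1392607 (K = 1359357 + 33250 = 1392607)
(-2946010 - 3693324)*(K - 789811) = (-2946010 - 3693324)*(1392607 - 789811) = -6639334*602796 = -4002163977864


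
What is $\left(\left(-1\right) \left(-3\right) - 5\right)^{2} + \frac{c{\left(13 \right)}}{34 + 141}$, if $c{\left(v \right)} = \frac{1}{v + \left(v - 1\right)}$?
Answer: $\frac{17501}{4375} \approx 4.0002$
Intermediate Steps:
$c{\left(v \right)} = \frac{1}{-1 + 2 v}$ ($c{\left(v \right)} = \frac{1}{v + \left(-1 + v\right)} = \frac{1}{-1 + 2 v}$)
$\left(\left(-1\right) \left(-3\right) - 5\right)^{2} + \frac{c{\left(13 \right)}}{34 + 141} = \left(\left(-1\right) \left(-3\right) - 5\right)^{2} + \frac{1}{\left(34 + 141\right) \left(-1 + 2 \cdot 13\right)} = \left(3 - 5\right)^{2} + \frac{1}{175 \left(-1 + 26\right)} = \left(-2\right)^{2} + \frac{1}{175 \cdot 25} = 4 + \frac{1}{175} \cdot \frac{1}{25} = 4 + \frac{1}{4375} = \frac{17501}{4375}$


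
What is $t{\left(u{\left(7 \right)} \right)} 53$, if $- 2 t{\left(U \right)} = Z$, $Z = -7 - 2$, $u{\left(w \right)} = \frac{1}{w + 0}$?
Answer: $\frac{477}{2} \approx 238.5$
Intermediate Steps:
$u{\left(w \right)} = \frac{1}{w}$
$Z = -9$ ($Z = -7 - 2 = -9$)
$t{\left(U \right)} = \frac{9}{2}$ ($t{\left(U \right)} = \left(- \frac{1}{2}\right) \left(-9\right) = \frac{9}{2}$)
$t{\left(u{\left(7 \right)} \right)} 53 = \frac{9}{2} \cdot 53 = \frac{477}{2}$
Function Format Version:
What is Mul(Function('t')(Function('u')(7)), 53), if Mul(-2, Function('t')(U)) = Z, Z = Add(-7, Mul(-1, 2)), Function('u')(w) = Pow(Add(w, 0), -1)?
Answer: Rational(477, 2) ≈ 238.50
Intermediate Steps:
Function('u')(w) = Pow(w, -1)
Z = -9 (Z = Add(-7, -2) = -9)
Function('t')(U) = Rational(9, 2) (Function('t')(U) = Mul(Rational(-1, 2), -9) = Rational(9, 2))
Mul(Function('t')(Function('u')(7)), 53) = Mul(Rational(9, 2), 53) = Rational(477, 2)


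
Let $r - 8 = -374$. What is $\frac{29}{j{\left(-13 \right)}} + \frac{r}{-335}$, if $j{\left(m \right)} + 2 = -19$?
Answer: $- \frac{2029}{7035} \approx -0.28841$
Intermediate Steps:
$r = -366$ ($r = 8 - 374 = -366$)
$j{\left(m \right)} = -21$ ($j{\left(m \right)} = -2 - 19 = -21$)
$\frac{29}{j{\left(-13 \right)}} + \frac{r}{-335} = \frac{29}{-21} - \frac{366}{-335} = 29 \left(- \frac{1}{21}\right) - - \frac{366}{335} = - \frac{29}{21} + \frac{366}{335} = - \frac{2029}{7035}$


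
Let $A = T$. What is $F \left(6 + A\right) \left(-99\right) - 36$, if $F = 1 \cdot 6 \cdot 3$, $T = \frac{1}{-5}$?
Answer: $- \frac{51858}{5} \approx -10372.0$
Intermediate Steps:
$T = - \frac{1}{5} \approx -0.2$
$A = - \frac{1}{5} \approx -0.2$
$F = 18$ ($F = 6 \cdot 3 = 18$)
$F \left(6 + A\right) \left(-99\right) - 36 = 18 \left(6 - \frac{1}{5}\right) \left(-99\right) - 36 = 18 \cdot \frac{29}{5} \left(-99\right) - 36 = \frac{522}{5} \left(-99\right) - 36 = - \frac{51678}{5} - 36 = - \frac{51858}{5}$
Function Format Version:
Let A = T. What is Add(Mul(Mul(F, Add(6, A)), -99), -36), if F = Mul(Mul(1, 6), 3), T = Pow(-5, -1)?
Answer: Rational(-51858, 5) ≈ -10372.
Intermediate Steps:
T = Rational(-1, 5) ≈ -0.20000
A = Rational(-1, 5) ≈ -0.20000
F = 18 (F = Mul(6, 3) = 18)
Add(Mul(Mul(F, Add(6, A)), -99), -36) = Add(Mul(Mul(18, Add(6, Rational(-1, 5))), -99), -36) = Add(Mul(Mul(18, Rational(29, 5)), -99), -36) = Add(Mul(Rational(522, 5), -99), -36) = Add(Rational(-51678, 5), -36) = Rational(-51858, 5)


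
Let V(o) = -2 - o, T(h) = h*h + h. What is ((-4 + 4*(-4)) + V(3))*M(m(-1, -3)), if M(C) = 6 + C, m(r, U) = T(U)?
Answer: -300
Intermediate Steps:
T(h) = h + h² (T(h) = h² + h = h + h²)
m(r, U) = U*(1 + U)
((-4 + 4*(-4)) + V(3))*M(m(-1, -3)) = ((-4 + 4*(-4)) + (-2 - 1*3))*(6 - 3*(1 - 3)) = ((-4 - 16) + (-2 - 3))*(6 - 3*(-2)) = (-20 - 5)*(6 + 6) = -25*12 = -300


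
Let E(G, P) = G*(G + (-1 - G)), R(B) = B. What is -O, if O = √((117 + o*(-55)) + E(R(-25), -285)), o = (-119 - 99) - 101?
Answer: -√17687 ≈ -132.99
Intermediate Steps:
o = -319 (o = -218 - 101 = -319)
E(G, P) = -G (E(G, P) = G*(-1) = -G)
O = √17687 (O = √((117 - 319*(-55)) - 1*(-25)) = √((117 + 17545) + 25) = √(17662 + 25) = √17687 ≈ 132.99)
-O = -√17687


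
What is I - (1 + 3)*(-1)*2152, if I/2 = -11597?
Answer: -14586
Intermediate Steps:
I = -23194 (I = 2*(-11597) = -23194)
I - (1 + 3)*(-1)*2152 = -23194 - (1 + 3)*(-1)*2152 = -23194 - 4*(-1)*2152 = -23194 - (-4)*2152 = -23194 - 1*(-8608) = -23194 + 8608 = -14586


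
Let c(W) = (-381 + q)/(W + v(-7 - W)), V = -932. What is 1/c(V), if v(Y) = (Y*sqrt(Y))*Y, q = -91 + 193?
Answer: 932/279 - 4278125*sqrt(37)/279 ≈ -93268.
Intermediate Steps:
q = 102
v(Y) = Y**(5/2) (v(Y) = Y**(3/2)*Y = Y**(5/2))
c(W) = -279/(W + (-7 - W)**(5/2)) (c(W) = (-381 + 102)/(W + (-7 - W)**(5/2)) = -279/(W + (-7 - W)**(5/2)))
1/c(V) = 1/(-279/(-932 + (-7 - 1*(-932))**(5/2))) = 1/(-279/(-932 + (-7 + 932)**(5/2))) = 1/(-279/(-932 + 925**(5/2))) = 1/(-279/(-932 + 4278125*sqrt(37))) = 932/279 - 4278125*sqrt(37)/279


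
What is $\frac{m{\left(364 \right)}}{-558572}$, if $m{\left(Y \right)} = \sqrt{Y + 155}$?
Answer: $- \frac{\sqrt{519}}{558572} \approx -4.0785 \cdot 10^{-5}$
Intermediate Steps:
$m{\left(Y \right)} = \sqrt{155 + Y}$
$\frac{m{\left(364 \right)}}{-558572} = \frac{\sqrt{155 + 364}}{-558572} = \sqrt{519} \left(- \frac{1}{558572}\right) = - \frac{\sqrt{519}}{558572}$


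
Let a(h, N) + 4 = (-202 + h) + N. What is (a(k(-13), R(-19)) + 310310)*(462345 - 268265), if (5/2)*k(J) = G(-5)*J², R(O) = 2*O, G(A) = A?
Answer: 60112010240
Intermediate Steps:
k(J) = -2*J² (k(J) = 2*(-5*J²)/5 = -2*J²)
a(h, N) = -206 + N + h (a(h, N) = -4 + ((-202 + h) + N) = -4 + (-202 + N + h) = -206 + N + h)
(a(k(-13), R(-19)) + 310310)*(462345 - 268265) = ((-206 + 2*(-19) - 2*(-13)²) + 310310)*(462345 - 268265) = ((-206 - 38 - 2*169) + 310310)*194080 = ((-206 - 38 - 338) + 310310)*194080 = (-582 + 310310)*194080 = 309728*194080 = 60112010240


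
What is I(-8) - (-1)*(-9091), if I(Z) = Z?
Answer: -9099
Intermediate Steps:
I(-8) - (-1)*(-9091) = -8 - (-1)*(-9091) = -8 - 1*9091 = -8 - 9091 = -9099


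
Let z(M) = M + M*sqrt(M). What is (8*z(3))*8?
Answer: 192 + 192*sqrt(3) ≈ 524.55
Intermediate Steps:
z(M) = M + M**(3/2)
(8*z(3))*8 = (8*(3 + 3**(3/2)))*8 = (8*(3 + 3*sqrt(3)))*8 = (24 + 24*sqrt(3))*8 = 192 + 192*sqrt(3)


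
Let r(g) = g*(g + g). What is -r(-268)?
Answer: -143648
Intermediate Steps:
r(g) = 2*g² (r(g) = g*(2*g) = 2*g²)
-r(-268) = -2*(-268)² = -2*71824 = -1*143648 = -143648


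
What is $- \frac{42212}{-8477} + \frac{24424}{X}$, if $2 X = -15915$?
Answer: $\frac{1489708}{779835} \approx 1.9103$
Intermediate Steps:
$X = - \frac{15915}{2}$ ($X = \frac{1}{2} \left(-15915\right) = - \frac{15915}{2} \approx -7957.5$)
$- \frac{42212}{-8477} + \frac{24424}{X} = - \frac{42212}{-8477} + \frac{24424}{- \frac{15915}{2}} = \left(-42212\right) \left(- \frac{1}{8477}\right) + 24424 \left(- \frac{2}{15915}\right) = \frac{244}{49} - \frac{48848}{15915} = \frac{1489708}{779835}$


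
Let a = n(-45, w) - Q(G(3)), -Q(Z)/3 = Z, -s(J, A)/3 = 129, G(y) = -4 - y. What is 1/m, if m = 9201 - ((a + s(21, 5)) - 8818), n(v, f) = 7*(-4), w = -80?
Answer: 1/18455 ≈ 5.4186e-5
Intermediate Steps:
s(J, A) = -387 (s(J, A) = -3*129 = -387)
Q(Z) = -3*Z
n(v, f) = -28
a = -49 (a = -28 - (-3)*(-4 - 1*3) = -28 - (-3)*(-4 - 3) = -28 - (-3)*(-7) = -28 - 1*21 = -28 - 21 = -49)
m = 18455 (m = 9201 - ((-49 - 387) - 8818) = 9201 - (-436 - 8818) = 9201 - 1*(-9254) = 9201 + 9254 = 18455)
1/m = 1/18455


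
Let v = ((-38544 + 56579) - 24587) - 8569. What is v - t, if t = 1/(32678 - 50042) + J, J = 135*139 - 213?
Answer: -584697971/17364 ≈ -33673.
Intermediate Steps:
J = 18552 (J = 18765 - 213 = 18552)
v = -15121 (v = (18035 - 24587) - 8569 = -6552 - 8569 = -15121)
t = 322136927/17364 (t = 1/(32678 - 50042) + 18552 = 1/(-17364) + 18552 = -1/17364 + 18552 = 322136927/17364 ≈ 18552.)
v - t = -15121 - 1*322136927/17364 = -15121 - 322136927/17364 = -584697971/17364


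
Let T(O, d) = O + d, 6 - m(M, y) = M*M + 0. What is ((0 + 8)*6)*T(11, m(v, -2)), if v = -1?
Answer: 768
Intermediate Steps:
m(M, y) = 6 - M² (m(M, y) = 6 - (M*M + 0) = 6 - (M² + 0) = 6 - M²)
((0 + 8)*6)*T(11, m(v, -2)) = ((0 + 8)*6)*(11 + (6 - 1*(-1)²)) = (8*6)*(11 + (6 - 1*1)) = 48*(11 + (6 - 1)) = 48*(11 + 5) = 48*16 = 768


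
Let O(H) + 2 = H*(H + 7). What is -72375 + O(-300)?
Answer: 15523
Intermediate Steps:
O(H) = -2 + H*(7 + H) (O(H) = -2 + H*(H + 7) = -2 + H*(7 + H))
-72375 + O(-300) = -72375 + (-2 + (-300)**2 + 7*(-300)) = -72375 + (-2 + 90000 - 2100) = -72375 + 87898 = 15523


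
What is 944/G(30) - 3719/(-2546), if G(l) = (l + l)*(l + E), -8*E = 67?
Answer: 14457653/6606870 ≈ 2.1883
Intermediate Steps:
E = -67/8 (E = -⅛*67 = -67/8 ≈ -8.3750)
G(l) = 2*l*(-67/8 + l) (G(l) = (l + l)*(l - 67/8) = (2*l)*(-67/8 + l) = 2*l*(-67/8 + l))
944/G(30) - 3719/(-2546) = 944/(((¼)*30*(-67 + 8*30))) - 3719/(-2546) = 944/(((¼)*30*(-67 + 240))) - 3719*(-1/2546) = 944/(((¼)*30*173)) + 3719/2546 = 944/(2595/2) + 3719/2546 = 944*(2/2595) + 3719/2546 = 1888/2595 + 3719/2546 = 14457653/6606870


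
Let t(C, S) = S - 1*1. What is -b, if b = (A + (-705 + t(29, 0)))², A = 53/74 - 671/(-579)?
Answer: -910164639034225/1835779716 ≈ -4.9579e+5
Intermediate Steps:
t(C, S) = -1 + S (t(C, S) = S - 1 = -1 + S)
A = 80341/42846 (A = 53*(1/74) - 671*(-1/579) = 53/74 + 671/579 = 80341/42846 ≈ 1.8751)
b = 910164639034225/1835779716 (b = (80341/42846 + (-705 + (-1 + 0)))² = (80341/42846 + (-705 - 1))² = (80341/42846 - 706)² = (-30168935/42846)² = 910164639034225/1835779716 ≈ 4.9579e+5)
-b = -1*910164639034225/1835779716 = -910164639034225/1835779716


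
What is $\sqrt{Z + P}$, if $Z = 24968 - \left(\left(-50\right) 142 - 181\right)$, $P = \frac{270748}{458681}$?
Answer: $\frac{\sqrt{6784935175995877}}{458681} \approx 179.58$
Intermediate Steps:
$P = \frac{270748}{458681}$ ($P = 270748 \cdot \frac{1}{458681} = \frac{270748}{458681} \approx 0.59027$)
$Z = 32249$ ($Z = 24968 - \left(-7100 - 181\right) = 24968 - -7281 = 24968 + 7281 = 32249$)
$\sqrt{Z + P} = \sqrt{32249 + \frac{270748}{458681}} = \sqrt{\frac{14792274317}{458681}} = \frac{\sqrt{6784935175995877}}{458681}$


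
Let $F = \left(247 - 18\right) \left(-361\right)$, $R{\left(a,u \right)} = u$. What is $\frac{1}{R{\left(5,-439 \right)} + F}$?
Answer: $- \frac{1}{83108} \approx -1.2033 \cdot 10^{-5}$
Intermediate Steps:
$F = -82669$ ($F = 229 \left(-361\right) = -82669$)
$\frac{1}{R{\left(5,-439 \right)} + F} = \frac{1}{-439 - 82669} = \frac{1}{-83108} = - \frac{1}{83108}$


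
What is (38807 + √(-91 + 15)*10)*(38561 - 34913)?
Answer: 141567936 + 72960*I*√19 ≈ 1.4157e+8 + 3.1803e+5*I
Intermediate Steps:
(38807 + √(-91 + 15)*10)*(38561 - 34913) = (38807 + √(-76)*10)*3648 = (38807 + (2*I*√19)*10)*3648 = (38807 + 20*I*√19)*3648 = 141567936 + 72960*I*√19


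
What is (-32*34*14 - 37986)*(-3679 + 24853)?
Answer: -1126837932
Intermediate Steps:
(-32*34*14 - 37986)*(-3679 + 24853) = (-1088*14 - 37986)*21174 = (-15232 - 37986)*21174 = -53218*21174 = -1126837932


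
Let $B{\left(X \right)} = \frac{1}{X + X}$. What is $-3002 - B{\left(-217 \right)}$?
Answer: $- \frac{1302867}{434} \approx -3002.0$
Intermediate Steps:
$B{\left(X \right)} = \frac{1}{2 X}$
$-3002 - B{\left(-217 \right)} = -3002 - \frac{1}{2 \left(-217\right)} = -3002 - \frac{1}{2} \left(- \frac{1}{217}\right) = -3002 - - \frac{1}{434} = -3002 + \frac{1}{434} = - \frac{1302867}{434}$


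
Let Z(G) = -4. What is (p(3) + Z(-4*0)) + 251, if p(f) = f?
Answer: 250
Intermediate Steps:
(p(3) + Z(-4*0)) + 251 = (3 - 4) + 251 = -1 + 251 = 250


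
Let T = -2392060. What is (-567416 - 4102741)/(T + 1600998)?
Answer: 4670157/791062 ≈ 5.9037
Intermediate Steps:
(-567416 - 4102741)/(T + 1600998) = (-567416 - 4102741)/(-2392060 + 1600998) = -4670157/(-791062) = -4670157*(-1/791062) = 4670157/791062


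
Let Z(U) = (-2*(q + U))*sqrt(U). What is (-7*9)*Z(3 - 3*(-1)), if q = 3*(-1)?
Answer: 378*sqrt(6) ≈ 925.91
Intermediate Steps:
q = -3
Z(U) = sqrt(U)*(6 - 2*U) (Z(U) = (-2*(-3 + U))*sqrt(U) = (6 - 2*U)*sqrt(U) = sqrt(U)*(6 - 2*U))
(-7*9)*Z(3 - 3*(-1)) = (-7*9)*(2*sqrt(3 - 3*(-1))*(3 - (3 - 3*(-1)))) = -126*sqrt(3 + 3)*(3 - (3 + 3)) = -126*sqrt(6)*(3 - 1*6) = -126*sqrt(6)*(3 - 6) = -126*sqrt(6)*(-3) = -(-378)*sqrt(6) = 378*sqrt(6)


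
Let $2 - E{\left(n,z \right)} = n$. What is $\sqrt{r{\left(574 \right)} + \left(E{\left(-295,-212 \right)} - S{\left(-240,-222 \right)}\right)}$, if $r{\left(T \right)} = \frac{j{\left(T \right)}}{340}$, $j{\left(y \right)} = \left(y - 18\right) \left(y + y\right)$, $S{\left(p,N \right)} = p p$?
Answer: $\frac{i \sqrt{400450555}}{85} \approx 235.43 i$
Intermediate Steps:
$S{\left(p,N \right)} = p^{2}$
$E{\left(n,z \right)} = 2 - n$
$j{\left(y \right)} = 2 y \left(-18 + y\right)$ ($j{\left(y \right)} = \left(-18 + y\right) 2 y = 2 y \left(-18 + y\right)$)
$r{\left(T \right)} = \frac{T \left(-18 + T\right)}{170}$ ($r{\left(T \right)} = \frac{2 T \left(-18 + T\right)}{340} = 2 T \left(-18 + T\right) \frac{1}{340} = \frac{T \left(-18 + T\right)}{170}$)
$\sqrt{r{\left(574 \right)} + \left(E{\left(-295,-212 \right)} - S{\left(-240,-222 \right)}\right)} = \sqrt{\frac{1}{170} \cdot 574 \left(-18 + 574\right) + \left(\left(2 - -295\right) - \left(-240\right)^{2}\right)} = \sqrt{\frac{1}{170} \cdot 574 \cdot 556 + \left(\left(2 + 295\right) - 57600\right)} = \sqrt{\frac{159572}{85} + \left(297 - 57600\right)} = \sqrt{\frac{159572}{85} - 57303} = \sqrt{- \frac{4711183}{85}} = \frac{i \sqrt{400450555}}{85}$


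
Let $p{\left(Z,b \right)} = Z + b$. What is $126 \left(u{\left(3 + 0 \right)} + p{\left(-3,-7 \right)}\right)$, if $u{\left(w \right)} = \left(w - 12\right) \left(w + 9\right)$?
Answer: $-14868$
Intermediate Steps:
$u{\left(w \right)} = \left(-12 + w\right) \left(9 + w\right)$
$126 \left(u{\left(3 + 0 \right)} + p{\left(-3,-7 \right)}\right) = 126 \left(\left(-108 + \left(3 + 0\right)^{2} - 3 \left(3 + 0\right)\right) - 10\right) = 126 \left(\left(-108 + 3^{2} - 9\right) - 10\right) = 126 \left(\left(-108 + 9 - 9\right) - 10\right) = 126 \left(-108 - 10\right) = 126 \left(-118\right) = -14868$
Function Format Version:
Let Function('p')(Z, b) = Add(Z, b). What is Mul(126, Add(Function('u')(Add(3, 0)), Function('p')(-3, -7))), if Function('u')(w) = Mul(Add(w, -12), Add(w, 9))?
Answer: -14868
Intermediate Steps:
Function('u')(w) = Mul(Add(-12, w), Add(9, w))
Mul(126, Add(Function('u')(Add(3, 0)), Function('p')(-3, -7))) = Mul(126, Add(Add(-108, Pow(Add(3, 0), 2), Mul(-3, Add(3, 0))), Add(-3, -7))) = Mul(126, Add(Add(-108, Pow(3, 2), Mul(-3, 3)), -10)) = Mul(126, Add(Add(-108, 9, -9), -10)) = Mul(126, Add(-108, -10)) = Mul(126, -118) = -14868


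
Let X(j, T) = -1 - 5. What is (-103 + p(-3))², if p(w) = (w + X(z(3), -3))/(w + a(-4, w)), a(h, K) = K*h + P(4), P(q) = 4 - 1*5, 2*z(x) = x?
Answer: 693889/64 ≈ 10842.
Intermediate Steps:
z(x) = x/2
P(q) = -1 (P(q) = 4 - 5 = -1)
X(j, T) = -6
a(h, K) = -1 + K*h (a(h, K) = K*h - 1 = -1 + K*h)
p(w) = (-6 + w)/(-1 - 3*w) (p(w) = (w - 6)/(w + (-1 + w*(-4))) = (-6 + w)/(w + (-1 - 4*w)) = (-6 + w)/(-1 - 3*w))
(-103 + p(-3))² = (-103 + (6 - 1*(-3))/(1 + 3*(-3)))² = (-103 + (6 + 3)/(1 - 9))² = (-103 + 9/(-8))² = (-103 - ⅛*9)² = (-103 - 9/8)² = (-833/8)² = 693889/64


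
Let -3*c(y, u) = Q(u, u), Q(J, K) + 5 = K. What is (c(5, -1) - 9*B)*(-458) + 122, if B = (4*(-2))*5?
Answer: -165674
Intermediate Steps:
Q(J, K) = -5 + K
c(y, u) = 5/3 - u/3 (c(y, u) = -(-5 + u)/3 = 5/3 - u/3)
B = -40 (B = -8*5 = -40)
(c(5, -1) - 9*B)*(-458) + 122 = ((5/3 - ⅓*(-1)) - 9*(-40))*(-458) + 122 = ((5/3 + ⅓) + 360)*(-458) + 122 = (2 + 360)*(-458) + 122 = 362*(-458) + 122 = -165796 + 122 = -165674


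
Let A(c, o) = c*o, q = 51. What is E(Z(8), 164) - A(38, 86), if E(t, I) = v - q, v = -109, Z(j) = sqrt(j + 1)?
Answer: -3428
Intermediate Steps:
Z(j) = sqrt(1 + j)
E(t, I) = -160 (E(t, I) = -109 - 1*51 = -109 - 51 = -160)
E(Z(8), 164) - A(38, 86) = -160 - 38*86 = -160 - 1*3268 = -160 - 3268 = -3428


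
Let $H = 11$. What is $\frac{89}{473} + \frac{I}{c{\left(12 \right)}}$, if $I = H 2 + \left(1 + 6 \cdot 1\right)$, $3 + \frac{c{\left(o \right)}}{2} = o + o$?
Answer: $\frac{17455}{19866} \approx 0.87864$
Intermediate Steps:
$c{\left(o \right)} = -6 + 4 o$ ($c{\left(o \right)} = -6 + 2 \left(o + o\right) = -6 + 2 \cdot 2 o = -6 + 4 o$)
$I = 29$ ($I = 11 \cdot 2 + \left(1 + 6 \cdot 1\right) = 22 + \left(1 + 6\right) = 22 + 7 = 29$)
$\frac{89}{473} + \frac{I}{c{\left(12 \right)}} = \frac{89}{473} + \frac{29}{-6 + 4 \cdot 12} = 89 \cdot \frac{1}{473} + \frac{29}{-6 + 48} = \frac{89}{473} + \frac{29}{42} = \frac{17455}{19866}$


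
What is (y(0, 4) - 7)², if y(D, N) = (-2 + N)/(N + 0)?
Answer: 169/4 ≈ 42.250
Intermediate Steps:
y(D, N) = (-2 + N)/N
(y(0, 4) - 7)² = ((-2 + 4)/4 - 7)² = ((¼)*2 - 7)² = (½ - 7)² = (-13/2)² = 169/4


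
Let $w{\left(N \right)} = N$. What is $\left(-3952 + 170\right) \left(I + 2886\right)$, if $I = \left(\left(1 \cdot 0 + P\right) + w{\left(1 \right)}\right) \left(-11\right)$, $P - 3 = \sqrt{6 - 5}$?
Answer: $-10706842$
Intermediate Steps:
$P = 4$ ($P = 3 + \sqrt{6 - 5} = 3 + \sqrt{1} = 3 + 1 = 4$)
$I = -55$ ($I = \left(\left(1 \cdot 0 + 4\right) + 1\right) \left(-11\right) = \left(\left(0 + 4\right) + 1\right) \left(-11\right) = \left(4 + 1\right) \left(-11\right) = 5 \left(-11\right) = -55$)
$\left(-3952 + 170\right) \left(I + 2886\right) = \left(-3952 + 170\right) \left(-55 + 2886\right) = \left(-3782\right) 2831 = -10706842$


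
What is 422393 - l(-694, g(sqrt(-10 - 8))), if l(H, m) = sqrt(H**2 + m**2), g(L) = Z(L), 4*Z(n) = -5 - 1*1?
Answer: 422393 - sqrt(1926553)/2 ≈ 4.2170e+5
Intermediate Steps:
Z(n) = -3/2 (Z(n) = (-5 - 1*1)/4 = (-5 - 1)/4 = (1/4)*(-6) = -3/2)
g(L) = -3/2
422393 - l(-694, g(sqrt(-10 - 8))) = 422393 - sqrt((-694)**2 + (-3/2)**2) = 422393 - sqrt(481636 + 9/4) = 422393 - sqrt(1926553/4) = 422393 - sqrt(1926553)/2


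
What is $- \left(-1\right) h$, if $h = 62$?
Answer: $62$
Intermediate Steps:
$- \left(-1\right) h = - \left(-1\right) 62 = \left(-1\right) \left(-62\right) = 62$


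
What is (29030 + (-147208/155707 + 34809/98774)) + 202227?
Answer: 3556678032466997/15379803218 ≈ 2.3126e+5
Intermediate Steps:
(29030 + (-147208/155707 + 34809/98774)) + 202227 = (29030 - 9120318029/15379803218) + 202227 = 446466567100511/15379803218 + 202227 = 3556678032466997/15379803218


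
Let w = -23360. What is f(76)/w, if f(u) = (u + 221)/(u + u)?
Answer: -297/3550720 ≈ -8.3645e-5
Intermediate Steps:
f(u) = (221 + u)/(2*u) (f(u) = (221 + u)/((2*u)) = (221 + u)*(1/(2*u)) = (221 + u)/(2*u))
f(76)/w = ((1/2)*(221 + 76)/76)/(-23360) = ((1/2)*(1/76)*297)*(-1/23360) = (297/152)*(-1/23360) = -297/3550720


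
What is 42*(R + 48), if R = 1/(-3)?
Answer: 2002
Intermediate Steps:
R = -⅓ ≈ -0.33333
42*(R + 48) = 42*(-⅓ + 48) = 42*(143/3) = 2002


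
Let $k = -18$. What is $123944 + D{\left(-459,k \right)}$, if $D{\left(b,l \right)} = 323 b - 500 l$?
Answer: $-15313$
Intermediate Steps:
$D{\left(b,l \right)} = - 500 l + 323 b$
$123944 + D{\left(-459,k \right)} = 123944 + \left(\left(-500\right) \left(-18\right) + 323 \left(-459\right)\right) = 123944 + \left(9000 - 148257\right) = 123944 - 139257 = -15313$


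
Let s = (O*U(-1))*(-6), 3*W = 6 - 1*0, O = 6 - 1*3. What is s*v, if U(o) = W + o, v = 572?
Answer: -10296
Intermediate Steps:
O = 3 (O = 6 - 3 = 3)
W = 2 (W = (6 - 1*0)/3 = (6 + 0)/3 = (1/3)*6 = 2)
U(o) = 2 + o
s = -18 (s = (3*(2 - 1))*(-6) = (3*1)*(-6) = 3*(-6) = -18)
s*v = -18*572 = -10296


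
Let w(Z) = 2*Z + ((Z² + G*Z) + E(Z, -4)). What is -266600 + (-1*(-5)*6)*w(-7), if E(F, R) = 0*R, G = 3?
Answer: -266180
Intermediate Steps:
E(F, R) = 0
w(Z) = Z² + 5*Z (w(Z) = 2*Z + ((Z² + 3*Z) + 0) = 2*Z + (Z² + 3*Z) = Z² + 5*Z)
-266600 + (-1*(-5)*6)*w(-7) = -266600 + (-1*(-5)*6)*(-7*(5 - 7)) = -266600 + (5*6)*(-7*(-2)) = -266600 + 30*14 = -266600 + 420 = -266180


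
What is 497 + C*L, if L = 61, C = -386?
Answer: -23049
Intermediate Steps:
497 + C*L = 497 - 386*61 = 497 - 23546 = -23049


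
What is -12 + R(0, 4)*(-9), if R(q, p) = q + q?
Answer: -12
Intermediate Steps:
R(q, p) = 2*q
-12 + R(0, 4)*(-9) = -12 + (2*0)*(-9) = -12 + 0*(-9) = -12 + 0 = -12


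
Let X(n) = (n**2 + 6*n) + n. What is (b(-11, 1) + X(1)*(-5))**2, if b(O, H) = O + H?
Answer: 2500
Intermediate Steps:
X(n) = n**2 + 7*n
b(O, H) = H + O
(b(-11, 1) + X(1)*(-5))**2 = ((1 - 11) + (1*(7 + 1))*(-5))**2 = (-10 + (1*8)*(-5))**2 = (-10 + 8*(-5))**2 = (-10 - 40)**2 = (-50)**2 = 2500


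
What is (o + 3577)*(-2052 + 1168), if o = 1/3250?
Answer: -395258534/125 ≈ -3.1621e+6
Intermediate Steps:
o = 1/3250 ≈ 0.00030769
(o + 3577)*(-2052 + 1168) = (1/3250 + 3577)*(-2052 + 1168) = (11625251/3250)*(-884) = -395258534/125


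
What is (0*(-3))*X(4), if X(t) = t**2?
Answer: 0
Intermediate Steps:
(0*(-3))*X(4) = (0*(-3))*4**2 = 0*16 = 0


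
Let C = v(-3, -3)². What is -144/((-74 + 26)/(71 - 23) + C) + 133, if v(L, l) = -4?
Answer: 617/5 ≈ 123.40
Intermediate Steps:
C = 16 (C = (-4)² = 16)
-144/((-74 + 26)/(71 - 23) + C) + 133 = -144/((-74 + 26)/(71 - 23) + 16) + 133 = -144/(-48/48 + 16) + 133 = -144/(-48*1/48 + 16) + 133 = -144/(-1 + 16) + 133 = -144/15 + 133 = -144*1/15 + 133 = -48/5 + 133 = 617/5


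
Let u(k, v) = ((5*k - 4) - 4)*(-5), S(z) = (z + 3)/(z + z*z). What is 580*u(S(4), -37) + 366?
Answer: 18491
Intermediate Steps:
S(z) = (3 + z)/(z + z²)
u(k, v) = 40 - 25*k (u(k, v) = ((-4 + 5*k) - 4)*(-5) = (-8 + 5*k)*(-5) = 40 - 25*k)
580*u(S(4), -37) + 366 = 580*(40 - 25*(3 + 4)/(4*(1 + 4))) + 366 = 580*(40 - 25*7/(4*5)) + 366 = 580*(40 - 25*7/20) + 366 = 580*(40 - 35/4) + 366 = 580*(125/4) + 366 = 18125 + 366 = 18491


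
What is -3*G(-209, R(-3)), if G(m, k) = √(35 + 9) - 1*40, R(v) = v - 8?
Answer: 120 - 6*√11 ≈ 100.10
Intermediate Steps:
R(v) = -8 + v
G(m, k) = -40 + 2*√11 (G(m, k) = √44 - 40 = 2*√11 - 40 = -40 + 2*√11)
-3*G(-209, R(-3)) = -3*(-40 + 2*√11) = 120 - 6*√11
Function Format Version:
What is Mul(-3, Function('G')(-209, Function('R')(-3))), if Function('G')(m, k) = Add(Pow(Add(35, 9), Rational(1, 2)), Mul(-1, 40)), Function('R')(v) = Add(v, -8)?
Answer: Add(120, Mul(-6, Pow(11, Rational(1, 2)))) ≈ 100.10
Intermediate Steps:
Function('R')(v) = Add(-8, v)
Function('G')(m, k) = Add(-40, Mul(2, Pow(11, Rational(1, 2)))) (Function('G')(m, k) = Add(Pow(44, Rational(1, 2)), -40) = Add(Mul(2, Pow(11, Rational(1, 2))), -40) = Add(-40, Mul(2, Pow(11, Rational(1, 2)))))
Mul(-3, Function('G')(-209, Function('R')(-3))) = Mul(-3, Add(-40, Mul(2, Pow(11, Rational(1, 2))))) = Add(120, Mul(-6, Pow(11, Rational(1, 2))))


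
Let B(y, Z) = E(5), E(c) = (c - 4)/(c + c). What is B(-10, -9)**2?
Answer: 1/100 ≈ 0.010000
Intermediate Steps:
E(c) = (-4 + c)/(2*c) (E(c) = (-4 + c)/((2*c)) = (-4 + c)*(1/(2*c)) = (-4 + c)/(2*c))
B(y, Z) = 1/10 (B(y, Z) = (1/2)*(-4 + 5)/5 = (1/2)*(1/5)*1 = 1/10)
B(-10, -9)**2 = (1/10)**2 = 1/100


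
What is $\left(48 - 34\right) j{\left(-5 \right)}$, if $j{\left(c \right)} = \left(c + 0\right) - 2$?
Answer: $-98$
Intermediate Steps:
$j{\left(c \right)} = -2 + c$ ($j{\left(c \right)} = c - 2 = -2 + c$)
$\left(48 - 34\right) j{\left(-5 \right)} = \left(48 - 34\right) \left(-2 - 5\right) = 14 \left(-7\right) = -98$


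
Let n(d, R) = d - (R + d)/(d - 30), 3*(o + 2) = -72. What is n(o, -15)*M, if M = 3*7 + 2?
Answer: -34431/56 ≈ -614.84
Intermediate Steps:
o = -26 (o = -2 + (⅓)*(-72) = -2 - 24 = -26)
n(d, R) = d - (R + d)/(-30 + d)
M = 23 (M = 21 + 2 = 23)
n(o, -15)*M = (((-26)² - 1*(-15) - 31*(-26))/(-30 - 26))*23 = ((676 + 15 + 806)/(-56))*23 = -1/56*1497*23 = -1497/56*23 = -34431/56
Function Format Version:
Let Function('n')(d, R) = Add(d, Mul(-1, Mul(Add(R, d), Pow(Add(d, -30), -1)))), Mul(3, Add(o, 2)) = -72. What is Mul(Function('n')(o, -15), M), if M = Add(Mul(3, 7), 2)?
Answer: Rational(-34431, 56) ≈ -614.84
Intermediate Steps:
o = -26 (o = Add(-2, Mul(Rational(1, 3), -72)) = Add(-2, -24) = -26)
Function('n')(d, R) = Add(d, Mul(-1, Pow(Add(-30, d), -1), Add(R, d))) (Function('n')(d, R) = Add(d, Mul(-1, Mul(Add(R, d), Pow(Add(-30, d), -1)))) = Add(d, Mul(-1, Mul(Pow(Add(-30, d), -1), Add(R, d)))) = Add(d, Mul(-1, Pow(Add(-30, d), -1), Add(R, d))))
M = 23 (M = Add(21, 2) = 23)
Mul(Function('n')(o, -15), M) = Mul(Mul(Pow(Add(-30, -26), -1), Add(Pow(-26, 2), Mul(-1, -15), Mul(-31, -26))), 23) = Mul(Mul(Pow(-56, -1), Add(676, 15, 806)), 23) = Mul(Mul(Rational(-1, 56), 1497), 23) = Mul(Rational(-1497, 56), 23) = Rational(-34431, 56)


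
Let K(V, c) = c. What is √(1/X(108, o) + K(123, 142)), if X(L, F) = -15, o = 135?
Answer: √31935/15 ≈ 11.914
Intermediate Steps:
√(1/X(108, o) + K(123, 142)) = √(1/(-15) + 142) = √(-1/15 + 142) = √(2129/15) = √31935/15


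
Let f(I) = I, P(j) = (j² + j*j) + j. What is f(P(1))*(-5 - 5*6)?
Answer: -105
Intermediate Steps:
P(j) = j + 2*j² (P(j) = (j² + j²) + j = 2*j² + j = j + 2*j²)
f(P(1))*(-5 - 5*6) = (1*(1 + 2*1))*(-5 - 5*6) = (1*(1 + 2))*(-5 - 30) = (1*3)*(-35) = 3*(-35) = -105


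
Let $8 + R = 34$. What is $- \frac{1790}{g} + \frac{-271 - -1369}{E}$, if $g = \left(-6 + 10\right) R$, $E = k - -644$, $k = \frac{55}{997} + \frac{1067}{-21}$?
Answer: $- \frac{1240147841}{80735096} \approx -15.361$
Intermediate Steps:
$R = 26$ ($R = -8 + 34 = 26$)
$k = - \frac{1062644}{20937}$ ($k = 55 \cdot \frac{1}{997} + 1067 \left(- \frac{1}{21}\right) = \frac{55}{997} - \frac{1067}{21} = - \frac{1062644}{20937} \approx -50.754$)
$E = \frac{12420784}{20937}$ ($E = - \frac{1062644}{20937} - -644 = - \frac{1062644}{20937} + 644 = \frac{12420784}{20937} \approx 593.25$)
$g = 104$ ($g = \left(-6 + 10\right) 26 = 4 \cdot 26 = 104$)
$- \frac{1790}{g} + \frac{-271 - -1369}{E} = - \frac{1790}{104} + \frac{-271 - -1369}{\frac{12420784}{20937}} = \left(-1790\right) \frac{1}{104} + \left(-271 + 1369\right) \frac{20937}{12420784} = - \frac{895}{52} + 1098 \cdot \frac{20937}{12420784} = - \frac{895}{52} + \frac{11494413}{6210392} = - \frac{1240147841}{80735096}$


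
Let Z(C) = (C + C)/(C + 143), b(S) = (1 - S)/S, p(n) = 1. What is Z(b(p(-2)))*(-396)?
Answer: 0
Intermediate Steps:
b(S) = (1 - S)/S
Z(C) = 2*C/(143 + C) (Z(C) = (2*C)/(143 + C) = 2*C/(143 + C))
Z(b(p(-2)))*(-396) = (2*((1 - 1*1)/1)/(143 + (1 - 1*1)/1))*(-396) = (2*(1*(1 - 1))/(143 + 1*(1 - 1)))*(-396) = (2*(1*0)/(143 + 1*0))*(-396) = (2*0/(143 + 0))*(-396) = (2*0/143)*(-396) = (2*0*(1/143))*(-396) = 0*(-396) = 0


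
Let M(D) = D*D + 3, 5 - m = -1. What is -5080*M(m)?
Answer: -198120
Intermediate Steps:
m = 6 (m = 5 - 1*(-1) = 5 + 1 = 6)
M(D) = 3 + D² (M(D) = D² + 3 = 3 + D²)
-5080*M(m) = -5080*(3 + 6²) = -5080*(3 + 36) = -5080*39 = -198120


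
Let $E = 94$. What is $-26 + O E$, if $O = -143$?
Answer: $-13468$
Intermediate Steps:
$-26 + O E = -26 - 13442 = -13468$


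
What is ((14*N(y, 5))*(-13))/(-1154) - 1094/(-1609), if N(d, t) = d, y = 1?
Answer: 777657/928393 ≈ 0.83764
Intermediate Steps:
((14*N(y, 5))*(-13))/(-1154) - 1094/(-1609) = ((14*1)*(-13))/(-1154) - 1094/(-1609) = (14*(-13))*(-1/1154) - 1094*(-1/1609) = -182*(-1/1154) + 1094/1609 = 91/577 + 1094/1609 = 777657/928393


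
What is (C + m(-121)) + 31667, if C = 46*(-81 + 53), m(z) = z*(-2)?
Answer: 30621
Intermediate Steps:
m(z) = -2*z
C = -1288 (C = 46*(-28) = -1288)
(C + m(-121)) + 31667 = (-1288 - 2*(-121)) + 31667 = (-1288 + 242) + 31667 = -1046 + 31667 = 30621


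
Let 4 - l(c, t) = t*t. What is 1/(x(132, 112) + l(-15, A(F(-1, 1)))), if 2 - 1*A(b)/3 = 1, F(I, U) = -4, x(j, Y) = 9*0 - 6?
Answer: -1/11 ≈ -0.090909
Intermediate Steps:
x(j, Y) = -6 (x(j, Y) = 0 - 6 = -6)
A(b) = 3 (A(b) = 6 - 3*1 = 6 - 3 = 3)
l(c, t) = 4 - t**2 (l(c, t) = 4 - t*t = 4 - t**2)
1/(x(132, 112) + l(-15, A(F(-1, 1)))) = 1/(-6 + (4 - 1*3**2)) = 1/(-6 + (4 - 1*9)) = 1/(-6 + (4 - 9)) = 1/(-6 - 5) = 1/(-11) = -1/11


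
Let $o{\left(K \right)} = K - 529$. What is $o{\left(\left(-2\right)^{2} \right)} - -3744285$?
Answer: $3743760$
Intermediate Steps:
$o{\left(K \right)} = -529 + K$ ($o{\left(K \right)} = K - 529 = -529 + K$)
$o{\left(\left(-2\right)^{2} \right)} - -3744285 = \left(-529 + \left(-2\right)^{2}\right) - -3744285 = \left(-529 + 4\right) + 3744285 = -525 + 3744285 = 3743760$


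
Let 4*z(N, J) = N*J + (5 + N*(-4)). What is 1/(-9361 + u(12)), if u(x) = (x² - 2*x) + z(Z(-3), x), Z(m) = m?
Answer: -4/36983 ≈ -0.00010816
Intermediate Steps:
z(N, J) = 5/4 - N + J*N/4 (z(N, J) = (N*J + (5 + N*(-4)))/4 = (J*N + (5 - 4*N))/4 = (5 - 4*N + J*N)/4 = 5/4 - N + J*N/4)
u(x) = 17/4 + x² - 11*x/4 (u(x) = (x² - 2*x) + (5/4 - 1*(-3) + (¼)*x*(-3)) = (x² - 2*x) + (5/4 + 3 - 3*x/4) = (x² - 2*x) + (17/4 - 3*x/4) = 17/4 + x² - 11*x/4)
1/(-9361 + u(12)) = 1/(-9361 + (17/4 + 12² - 11/4*12)) = 1/(-9361 + (17/4 + 144 - 33)) = 1/(-9361 + 461/4) = 1/(-36983/4) = -4/36983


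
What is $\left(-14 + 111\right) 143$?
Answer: $13871$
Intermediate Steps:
$\left(-14 + 111\right) 143 = 97 \cdot 143 = 13871$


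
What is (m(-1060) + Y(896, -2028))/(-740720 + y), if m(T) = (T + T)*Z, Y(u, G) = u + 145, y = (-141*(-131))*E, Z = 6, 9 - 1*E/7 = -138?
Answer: -687/1074467 ≈ -0.00063939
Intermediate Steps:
E = 1029 (E = 63 - 7*(-138) = 63 + 966 = 1029)
y = 19006659 (y = -141*(-131)*1029 = 18471*1029 = 19006659)
Y(u, G) = 145 + u
m(T) = 12*T (m(T) = (T + T)*6 = (2*T)*6 = 12*T)
(m(-1060) + Y(896, -2028))/(-740720 + y) = (12*(-1060) + (145 + 896))/(-740720 + 19006659) = (-12720 + 1041)/18265939 = -11679*1/18265939 = -687/1074467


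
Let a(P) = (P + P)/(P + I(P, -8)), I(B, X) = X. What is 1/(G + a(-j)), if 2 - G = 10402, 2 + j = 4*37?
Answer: -77/800654 ≈ -9.6171e-5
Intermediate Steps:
j = 146 (j = -2 + 4*37 = -2 + 148 = 146)
G = -10400 (G = 2 - 1*10402 = 2 - 10402 = -10400)
a(P) = 2*P/(-8 + P) (a(P) = (P + P)/(P - 8) = (2*P)/(-8 + P) = 2*P/(-8 + P))
1/(G + a(-j)) = 1/(-10400 + 2*(-1*146)/(-8 - 1*146)) = 1/(-10400 + 2*(-146)/(-8 - 146)) = 1/(-10400 + 2*(-146)/(-154)) = 1/(-10400 + 2*(-146)*(-1/154)) = 1/(-10400 + 146/77) = 1/(-800654/77) = -77/800654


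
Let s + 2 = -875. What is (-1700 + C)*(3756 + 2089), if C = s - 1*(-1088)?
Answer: -8703205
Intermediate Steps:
s = -877 (s = -2 - 875 = -877)
C = 211 (C = -877 - 1*(-1088) = -877 + 1088 = 211)
(-1700 + C)*(3756 + 2089) = (-1700 + 211)*(3756 + 2089) = -1489*5845 = -8703205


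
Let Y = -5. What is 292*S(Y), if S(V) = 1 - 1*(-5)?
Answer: 1752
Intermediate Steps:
S(V) = 6 (S(V) = 1 + 5 = 6)
292*S(Y) = 292*6 = 1752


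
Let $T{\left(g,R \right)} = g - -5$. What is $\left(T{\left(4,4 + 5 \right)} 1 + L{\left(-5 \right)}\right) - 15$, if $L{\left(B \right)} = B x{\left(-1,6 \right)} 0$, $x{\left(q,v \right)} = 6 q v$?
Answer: $-6$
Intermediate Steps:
$T{\left(g,R \right)} = 5 + g$ ($T{\left(g,R \right)} = g + 5 = 5 + g$)
$x{\left(q,v \right)} = 6 q v$
$L{\left(B \right)} = 0$ ($L{\left(B \right)} = B 6 \left(-1\right) 6 \cdot 0 = B \left(-36\right) 0 = - 36 B 0 = 0$)
$\left(T{\left(4,4 + 5 \right)} 1 + L{\left(-5 \right)}\right) - 15 = \left(\left(5 + 4\right) 1 + 0\right) - 15 = \left(9 \cdot 1 + 0\right) - 15 = \left(9 + 0\right) - 15 = 9 - 15 = -6$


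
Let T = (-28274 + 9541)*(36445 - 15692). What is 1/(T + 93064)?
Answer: -1/388672885 ≈ -2.5729e-9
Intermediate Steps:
T = -388765949 (T = -18733*20753 = -388765949)
1/(T + 93064) = 1/(-388765949 + 93064) = 1/(-388672885) = -1/388672885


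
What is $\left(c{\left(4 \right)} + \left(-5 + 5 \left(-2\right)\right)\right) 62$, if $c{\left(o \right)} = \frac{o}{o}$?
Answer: $-868$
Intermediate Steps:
$c{\left(o \right)} = 1$
$\left(c{\left(4 \right)} + \left(-5 + 5 \left(-2\right)\right)\right) 62 = \left(1 + \left(-5 + 5 \left(-2\right)\right)\right) 62 = \left(1 - 15\right) 62 = \left(-14\right) 62 = -868$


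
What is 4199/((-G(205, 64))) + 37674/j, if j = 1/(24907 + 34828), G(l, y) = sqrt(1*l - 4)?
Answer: 2250456390 - 4199*sqrt(201)/201 ≈ 2.2505e+9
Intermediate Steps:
G(l, y) = sqrt(-4 + l) (G(l, y) = sqrt(l - 4) = sqrt(-4 + l))
j = 1/59735 ≈ 1.6741e-5
4199/((-G(205, 64))) + 37674/j = 4199/((-sqrt(-4 + 205))) + 37674/(1/59735) = 4199/((-sqrt(201))) + 37674*59735 = 4199*(-sqrt(201)/201) + 2250456390 = -4199*sqrt(201)/201 + 2250456390 = 2250456390 - 4199*sqrt(201)/201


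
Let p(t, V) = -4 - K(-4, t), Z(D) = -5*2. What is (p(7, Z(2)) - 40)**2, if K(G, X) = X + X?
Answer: 3364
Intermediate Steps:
Z(D) = -10
K(G, X) = 2*X
p(t, V) = -4 - 2*t
(p(7, Z(2)) - 40)**2 = ((-4 - 2*7) - 40)**2 = ((-4 - 14) - 40)**2 = (-18 - 40)**2 = (-58)**2 = 3364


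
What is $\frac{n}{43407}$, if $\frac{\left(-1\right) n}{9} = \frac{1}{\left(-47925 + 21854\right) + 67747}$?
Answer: $- \frac{1}{201003348} \approx -4.975 \cdot 10^{-9}$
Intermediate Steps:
$n = - \frac{3}{13892}$ ($n = - \frac{9}{\left(-47925 + 21854\right) + 67747} = - \frac{9}{-26071 + 67747} = - \frac{9}{41676} = \left(-9\right) \frac{1}{41676} = - \frac{3}{13892} \approx -0.00021595$)
$\frac{n}{43407} = - \frac{3}{13892 \cdot 43407} = \left(- \frac{3}{13892}\right) \frac{1}{43407} = - \frac{1}{201003348}$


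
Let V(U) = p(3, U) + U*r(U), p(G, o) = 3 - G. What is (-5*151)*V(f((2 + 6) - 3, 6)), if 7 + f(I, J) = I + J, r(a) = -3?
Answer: 9060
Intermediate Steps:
f(I, J) = -7 + I + J (f(I, J) = -7 + (I + J) = -7 + I + J)
V(U) = -3*U (V(U) = (3 - 1*3) + U*(-3) = (3 - 3) - 3*U = 0 - 3*U = -3*U)
(-5*151)*V(f((2 + 6) - 3, 6)) = (-5*151)*(-3*(-7 + ((2 + 6) - 3) + 6)) = -(-2265)*(-7 + (8 - 3) + 6) = -(-2265)*(-7 + 5 + 6) = -(-2265)*4 = -755*(-12) = 9060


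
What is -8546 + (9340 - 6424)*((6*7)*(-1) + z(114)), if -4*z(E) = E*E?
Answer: -9605102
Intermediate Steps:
z(E) = -E²/4 (z(E) = -E*E/4 = -E²/4)
-8546 + (9340 - 6424)*((6*7)*(-1) + z(114)) = -8546 + (9340 - 6424)*((6*7)*(-1) - ¼*114²) = -8546 + 2916*(42*(-1) - ¼*12996) = -8546 + 2916*(-42 - 3249) = -8546 + 2916*(-3291) = -8546 - 9596556 = -9605102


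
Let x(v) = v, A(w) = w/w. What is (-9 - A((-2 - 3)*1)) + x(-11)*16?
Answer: -186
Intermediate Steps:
A(w) = 1
(-9 - A((-2 - 3)*1)) + x(-11)*16 = (-9 - 1*1) - 11*16 = (-9 - 1) - 176 = -10 - 176 = -186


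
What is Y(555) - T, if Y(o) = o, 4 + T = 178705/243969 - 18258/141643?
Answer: 19296226170140/34556501067 ≈ 558.40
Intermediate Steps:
T = -117368077955/34556501067 (T = -4 + (178705/243969 - 18258/141643) = -4 + 20857926313/34556501067 = -117368077955/34556501067 ≈ -3.3964)
Y(555) - T = 555 - 1*(-117368077955/34556501067) = 555 + 117368077955/34556501067 = 19296226170140/34556501067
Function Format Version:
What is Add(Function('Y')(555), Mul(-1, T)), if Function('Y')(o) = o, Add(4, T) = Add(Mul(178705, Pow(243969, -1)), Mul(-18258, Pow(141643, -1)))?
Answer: Rational(19296226170140, 34556501067) ≈ 558.40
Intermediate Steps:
T = Rational(-117368077955, 34556501067) (T = Add(-4, Add(Mul(178705, Pow(243969, -1)), Mul(-18258, Pow(141643, -1)))) = Add(-4, Add(Mul(178705, Rational(1, 243969)), Mul(-18258, Rational(1, 141643)))) = Add(-4, Add(Rational(178705, 243969), Rational(-18258, 141643))) = Add(-4, Rational(20857926313, 34556501067)) = Rational(-117368077955, 34556501067) ≈ -3.3964)
Add(Function('Y')(555), Mul(-1, T)) = Add(555, Mul(-1, Rational(-117368077955, 34556501067))) = Add(555, Rational(117368077955, 34556501067)) = Rational(19296226170140, 34556501067)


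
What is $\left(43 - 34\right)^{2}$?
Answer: $81$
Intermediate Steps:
$\left(43 - 34\right)^{2} = 9^{2} = 81$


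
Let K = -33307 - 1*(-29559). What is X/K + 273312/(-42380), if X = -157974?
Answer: 54524661/1527310 ≈ 35.700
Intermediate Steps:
K = -3748 (K = -33307 + 29559 = -3748)
X/K + 273312/(-42380) = -157974/(-3748) + 273312/(-42380) = -157974*(-1/3748) + 273312*(-1/42380) = 78987/1874 - 5256/815 = 54524661/1527310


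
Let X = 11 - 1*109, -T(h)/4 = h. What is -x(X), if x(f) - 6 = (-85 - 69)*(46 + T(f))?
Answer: 67446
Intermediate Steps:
T(h) = -4*h
X = -98 (X = 11 - 109 = -98)
x(f) = -7078 + 616*f (x(f) = 6 + (-85 - 69)*(46 - 4*f) = 6 - 154*(46 - 4*f) = 6 + (-7084 + 616*f) = -7078 + 616*f)
-x(X) = -(-7078 + 616*(-98)) = -(-7078 - 60368) = -1*(-67446) = 67446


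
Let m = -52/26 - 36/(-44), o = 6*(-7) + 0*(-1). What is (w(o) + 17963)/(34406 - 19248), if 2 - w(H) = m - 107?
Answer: 198805/166738 ≈ 1.1923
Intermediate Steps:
o = -42 (o = -42 + 0 = -42)
m = -13/11 (m = -52*1/26 - 36*(-1/44) = -2 + 9/11 = -13/11 ≈ -1.1818)
w(H) = 1212/11 (w(H) = 2 - (-13/11 - 107) = 2 - 1*(-1190/11) = 2 + 1190/11 = 1212/11)
(w(o) + 17963)/(34406 - 19248) = (1212/11 + 17963)/(34406 - 19248) = (198805/11)/15158 = (198805/11)*(1/15158) = 198805/166738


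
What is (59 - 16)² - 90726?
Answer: -88877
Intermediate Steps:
(59 - 16)² - 90726 = 43² - 90726 = 1849 - 90726 = -88877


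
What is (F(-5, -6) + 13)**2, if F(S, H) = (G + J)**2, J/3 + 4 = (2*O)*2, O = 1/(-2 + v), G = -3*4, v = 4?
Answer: 113569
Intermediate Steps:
G = -12
O = 1/2 (O = 1/(-2 + 4) = 1/2 ≈ 0.50000)
J = -6 (J = -12 + 3*((2*(1/2))*2) = -12 + 3*(1*2) = -12 + 3*2 = -12 + 6 = -6)
F(S, H) = 324 (F(S, H) = (-12 - 6)**2 = (-18)**2 = 324)
(F(-5, -6) + 13)**2 = (324 + 13)**2 = 337**2 = 113569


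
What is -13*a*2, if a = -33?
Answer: 858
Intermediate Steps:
-13*a*2 = -13*(-33)*2 = 429*2 = 858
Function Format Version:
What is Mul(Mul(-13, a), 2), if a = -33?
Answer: 858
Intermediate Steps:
Mul(Mul(-13, a), 2) = Mul(Mul(-13, -33), 2) = Mul(429, 2) = 858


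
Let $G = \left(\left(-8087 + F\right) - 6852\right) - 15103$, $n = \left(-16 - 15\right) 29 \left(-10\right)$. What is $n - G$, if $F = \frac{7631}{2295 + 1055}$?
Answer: $\frac{130749569}{3350} \approx 39030.0$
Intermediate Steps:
$F = \frac{7631}{3350} \approx 2.2779$
$n = 8990$ ($n = \left(-16 - 15\right) 29 \left(-10\right) = \left(-31\right) 29 \left(-10\right) = \left(-899\right) \left(-10\right) = 8990$)
$G = - \frac{100633069}{3350}$ ($G = \left(\left(-8087 + \frac{7631}{3350}\right) - 6852\right) - 15103 = \left(- \frac{27083819}{3350} - 6852\right) - 15103 = - \frac{50038019}{3350} - 15103 = - \frac{100633069}{3350} \approx -30040.0$)
$n - G = 8990 - - \frac{100633069}{3350} = 8990 + \frac{100633069}{3350} = \frac{130749569}{3350}$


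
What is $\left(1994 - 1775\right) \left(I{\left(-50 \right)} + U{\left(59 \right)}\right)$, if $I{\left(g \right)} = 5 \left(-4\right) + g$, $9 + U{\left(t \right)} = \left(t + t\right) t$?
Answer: $1507377$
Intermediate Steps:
$U{\left(t \right)} = -9 + 2 t^{2}$ ($U{\left(t \right)} = -9 + \left(t + t\right) t = -9 + 2 t t = -9 + 2 t^{2}$)
$I{\left(g \right)} = -20 + g$
$\left(1994 - 1775\right) \left(I{\left(-50 \right)} + U{\left(59 \right)}\right) = \left(1994 - 1775\right) \left(\left(-20 - 50\right) - \left(9 - 2 \cdot 59^{2}\right)\right) = \left(1994 - 1775\right) \left(-70 + \left(-9 + 2 \cdot 3481\right)\right) = 219 \left(-70 + \left(-9 + 6962\right)\right) = 219 \left(-70 + 6953\right) = 219 \cdot 6883 = 1507377$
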